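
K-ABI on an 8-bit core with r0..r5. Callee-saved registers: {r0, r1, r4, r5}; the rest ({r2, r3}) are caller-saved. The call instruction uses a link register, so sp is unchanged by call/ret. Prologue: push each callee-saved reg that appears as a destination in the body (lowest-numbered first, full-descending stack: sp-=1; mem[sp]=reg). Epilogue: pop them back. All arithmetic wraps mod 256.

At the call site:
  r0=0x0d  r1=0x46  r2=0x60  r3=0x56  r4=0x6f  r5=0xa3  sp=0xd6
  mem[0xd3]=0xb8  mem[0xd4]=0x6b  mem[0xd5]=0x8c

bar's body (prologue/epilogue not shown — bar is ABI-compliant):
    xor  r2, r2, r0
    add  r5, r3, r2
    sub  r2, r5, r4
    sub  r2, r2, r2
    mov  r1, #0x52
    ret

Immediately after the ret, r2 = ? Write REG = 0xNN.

REG = 0x00

prologue: push r1 → mem[0xd5]=0x46, sp=0xd5
prologue: push r5 → mem[0xd4]=0xa3, sp=0xd4
body[0] xor  r2, r2, r0 → r2=0x6d
body[1] add  r5, r3, r2 → r5=0xc3
body[2] sub  r2, r5, r4 → r2=0x54
body[3] sub  r2, r2, r2 → r2=0x00
body[4] mov  r1, #0x52 → r1=0x52
epilogue: pop r5=0xa3, sp=0xd5
epilogue: pop r1=0x46, sp=0xd6
r2 is caller-saved → body value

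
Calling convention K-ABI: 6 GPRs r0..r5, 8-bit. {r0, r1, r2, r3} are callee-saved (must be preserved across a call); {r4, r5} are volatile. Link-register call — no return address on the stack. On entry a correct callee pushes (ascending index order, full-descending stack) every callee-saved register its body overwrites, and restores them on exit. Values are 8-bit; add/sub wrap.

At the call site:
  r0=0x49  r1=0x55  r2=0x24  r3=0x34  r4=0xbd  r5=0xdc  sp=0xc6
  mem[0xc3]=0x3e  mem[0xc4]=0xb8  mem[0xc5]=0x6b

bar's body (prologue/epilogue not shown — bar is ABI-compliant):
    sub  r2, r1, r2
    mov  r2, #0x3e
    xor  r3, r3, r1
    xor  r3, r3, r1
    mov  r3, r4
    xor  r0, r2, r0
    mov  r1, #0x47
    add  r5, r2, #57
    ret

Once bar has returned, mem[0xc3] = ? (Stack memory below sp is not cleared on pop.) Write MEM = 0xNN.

prologue: push r0 -> mem[0xc5]=0x49, sp=0xc5
prologue: push r1 -> mem[0xc4]=0x55, sp=0xc4
prologue: push r2 -> mem[0xc3]=0x24, sp=0xc3
prologue: push r3 -> mem[0xc2]=0x34, sp=0xc2
body[0] sub  r2, r1, r2 -> r2=0x31
body[1] mov  r2, #0x3e -> r2=0x3e
body[2] xor  r3, r3, r1 -> r3=0x61
body[3] xor  r3, r3, r1 -> r3=0x34
body[4] mov  r3, r4 -> r3=0xbd
body[5] xor  r0, r2, r0 -> r0=0x77
body[6] mov  r1, #0x47 -> r1=0x47
body[7] add  r5, r2, #57 -> r5=0x77
epilogue: pop r3=0x34, sp=0xc3
epilogue: pop r2=0x24, sp=0xc4
epilogue: pop r1=0x55, sp=0xc5
epilogue: pop r0=0x49, sp=0xc6
prologue pushed ['r0', 'r1', 'r2', 'r3'] at ['0xc5', '0xc4', '0xc3', '0xc2']

MEM = 0x24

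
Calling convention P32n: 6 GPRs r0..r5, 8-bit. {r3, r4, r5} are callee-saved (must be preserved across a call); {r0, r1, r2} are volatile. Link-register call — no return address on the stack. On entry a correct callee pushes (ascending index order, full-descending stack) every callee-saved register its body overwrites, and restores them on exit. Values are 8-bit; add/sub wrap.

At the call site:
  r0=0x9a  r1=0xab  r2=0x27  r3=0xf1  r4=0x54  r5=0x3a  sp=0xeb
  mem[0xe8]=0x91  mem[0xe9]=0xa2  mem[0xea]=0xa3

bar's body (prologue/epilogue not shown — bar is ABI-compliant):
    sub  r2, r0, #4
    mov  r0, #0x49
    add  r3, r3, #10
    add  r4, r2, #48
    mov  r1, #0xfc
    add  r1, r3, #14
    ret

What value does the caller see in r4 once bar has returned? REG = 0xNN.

REG = 0x54

prologue: push r3 -> mem[0xea]=0xf1, sp=0xea
prologue: push r4 -> mem[0xe9]=0x54, sp=0xe9
body[0] sub  r2, r0, #4 -> r2=0x96
body[1] mov  r0, #0x49 -> r0=0x49
body[2] add  r3, r3, #10 -> r3=0xfb
body[3] add  r4, r2, #48 -> r4=0xc6
body[4] mov  r1, #0xfc -> r1=0xfc
body[5] add  r1, r3, #14 -> r1=0x09
epilogue: pop r4=0x54, sp=0xea
epilogue: pop r3=0xf1, sp=0xeb
r4 is callee-saved -> restored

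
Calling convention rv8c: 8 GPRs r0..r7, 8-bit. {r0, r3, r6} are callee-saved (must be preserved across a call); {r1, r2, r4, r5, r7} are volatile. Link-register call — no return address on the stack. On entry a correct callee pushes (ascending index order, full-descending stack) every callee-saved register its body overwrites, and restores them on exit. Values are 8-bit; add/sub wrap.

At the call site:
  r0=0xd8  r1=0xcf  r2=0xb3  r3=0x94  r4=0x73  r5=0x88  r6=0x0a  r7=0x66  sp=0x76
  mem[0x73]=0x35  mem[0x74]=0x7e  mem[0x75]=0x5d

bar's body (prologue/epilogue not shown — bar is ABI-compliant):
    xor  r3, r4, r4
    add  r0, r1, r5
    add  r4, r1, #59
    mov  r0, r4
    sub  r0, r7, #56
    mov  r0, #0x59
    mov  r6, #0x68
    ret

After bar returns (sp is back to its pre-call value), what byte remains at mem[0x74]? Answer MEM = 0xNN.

prologue: push r0 → mem[0x75]=0xd8, sp=0x75
prologue: push r3 → mem[0x74]=0x94, sp=0x74
prologue: push r6 → mem[0x73]=0x0a, sp=0x73
body[0] xor  r3, r4, r4 → r3=0x00
body[1] add  r0, r1, r5 → r0=0x57
body[2] add  r4, r1, #59 → r4=0x0a
body[3] mov  r0, r4 → r0=0x0a
body[4] sub  r0, r7, #56 → r0=0x2e
body[5] mov  r0, #0x59 → r0=0x59
body[6] mov  r6, #0x68 → r6=0x68
epilogue: pop r6=0x0a, sp=0x74
epilogue: pop r3=0x94, sp=0x75
epilogue: pop r0=0xd8, sp=0x76
prologue pushed ['r0', 'r3', 'r6'] at ['0x75', '0x74', '0x73']

MEM = 0x94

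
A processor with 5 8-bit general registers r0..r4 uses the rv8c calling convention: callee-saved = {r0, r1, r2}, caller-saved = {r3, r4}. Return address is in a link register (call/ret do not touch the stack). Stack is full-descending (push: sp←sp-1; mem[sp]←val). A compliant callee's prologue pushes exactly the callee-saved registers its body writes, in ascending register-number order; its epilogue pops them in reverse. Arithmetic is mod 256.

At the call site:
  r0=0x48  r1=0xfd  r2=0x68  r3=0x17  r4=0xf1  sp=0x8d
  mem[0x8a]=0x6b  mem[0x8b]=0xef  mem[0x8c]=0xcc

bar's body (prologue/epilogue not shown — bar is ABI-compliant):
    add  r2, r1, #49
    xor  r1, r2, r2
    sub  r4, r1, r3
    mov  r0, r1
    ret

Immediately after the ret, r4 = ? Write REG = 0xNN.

prologue: push r0 -> mem[0x8c]=0x48, sp=0x8c
prologue: push r1 -> mem[0x8b]=0xfd, sp=0x8b
prologue: push r2 -> mem[0x8a]=0x68, sp=0x8a
body[0] add  r2, r1, #49 -> r2=0x2e
body[1] xor  r1, r2, r2 -> r1=0x00
body[2] sub  r4, r1, r3 -> r4=0xe9
body[3] mov  r0, r1 -> r0=0x00
epilogue: pop r2=0x68, sp=0x8b
epilogue: pop r1=0xfd, sp=0x8c
epilogue: pop r0=0x48, sp=0x8d
r4 is caller-saved -> body value

REG = 0xe9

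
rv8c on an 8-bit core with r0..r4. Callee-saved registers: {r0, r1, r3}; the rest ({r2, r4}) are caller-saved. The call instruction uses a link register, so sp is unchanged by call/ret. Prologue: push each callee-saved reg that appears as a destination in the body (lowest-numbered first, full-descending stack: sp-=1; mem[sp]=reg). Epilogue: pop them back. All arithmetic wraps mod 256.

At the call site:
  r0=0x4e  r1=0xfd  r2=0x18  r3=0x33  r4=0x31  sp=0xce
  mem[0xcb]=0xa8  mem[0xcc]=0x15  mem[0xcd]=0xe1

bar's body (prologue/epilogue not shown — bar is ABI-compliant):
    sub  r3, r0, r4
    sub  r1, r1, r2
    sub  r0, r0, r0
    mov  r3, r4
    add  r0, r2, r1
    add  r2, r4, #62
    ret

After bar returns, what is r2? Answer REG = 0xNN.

REG = 0x6f

prologue: push r0 -> mem[0xcd]=0x4e, sp=0xcd
prologue: push r1 -> mem[0xcc]=0xfd, sp=0xcc
prologue: push r3 -> mem[0xcb]=0x33, sp=0xcb
body[0] sub  r3, r0, r4 -> r3=0x1d
body[1] sub  r1, r1, r2 -> r1=0xe5
body[2] sub  r0, r0, r0 -> r0=0x00
body[3] mov  r3, r4 -> r3=0x31
body[4] add  r0, r2, r1 -> r0=0xfd
body[5] add  r2, r4, #62 -> r2=0x6f
epilogue: pop r3=0x33, sp=0xcc
epilogue: pop r1=0xfd, sp=0xcd
epilogue: pop r0=0x4e, sp=0xce
r2 is caller-saved -> body value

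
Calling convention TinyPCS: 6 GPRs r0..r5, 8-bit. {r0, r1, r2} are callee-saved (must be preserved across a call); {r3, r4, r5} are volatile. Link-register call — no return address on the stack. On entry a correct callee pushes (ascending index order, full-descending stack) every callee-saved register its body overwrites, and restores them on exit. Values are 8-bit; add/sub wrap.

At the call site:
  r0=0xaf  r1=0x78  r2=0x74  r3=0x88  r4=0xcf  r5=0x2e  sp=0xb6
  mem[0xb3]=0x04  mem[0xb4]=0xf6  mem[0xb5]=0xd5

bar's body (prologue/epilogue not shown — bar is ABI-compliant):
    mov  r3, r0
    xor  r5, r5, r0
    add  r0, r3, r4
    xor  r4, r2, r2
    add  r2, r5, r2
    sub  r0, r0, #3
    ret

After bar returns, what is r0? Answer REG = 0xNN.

prologue: push r0 -> mem[0xb5]=0xaf, sp=0xb5
prologue: push r2 -> mem[0xb4]=0x74, sp=0xb4
body[0] mov  r3, r0 -> r3=0xaf
body[1] xor  r5, r5, r0 -> r5=0x81
body[2] add  r0, r3, r4 -> r0=0x7e
body[3] xor  r4, r2, r2 -> r4=0x00
body[4] add  r2, r5, r2 -> r2=0xf5
body[5] sub  r0, r0, #3 -> r0=0x7b
epilogue: pop r2=0x74, sp=0xb5
epilogue: pop r0=0xaf, sp=0xb6
r0 is callee-saved -> restored

REG = 0xaf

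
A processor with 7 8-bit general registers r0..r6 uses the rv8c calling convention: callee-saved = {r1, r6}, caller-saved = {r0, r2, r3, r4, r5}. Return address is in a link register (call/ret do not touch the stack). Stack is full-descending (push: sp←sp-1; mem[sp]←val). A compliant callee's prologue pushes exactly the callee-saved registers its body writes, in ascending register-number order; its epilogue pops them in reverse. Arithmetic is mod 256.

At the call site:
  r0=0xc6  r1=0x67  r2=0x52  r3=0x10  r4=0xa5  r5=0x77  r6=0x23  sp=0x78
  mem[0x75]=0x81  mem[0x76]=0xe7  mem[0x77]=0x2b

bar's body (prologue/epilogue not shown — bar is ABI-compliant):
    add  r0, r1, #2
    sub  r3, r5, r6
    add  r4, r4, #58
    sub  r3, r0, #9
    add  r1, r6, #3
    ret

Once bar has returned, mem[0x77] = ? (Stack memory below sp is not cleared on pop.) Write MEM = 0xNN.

prologue: push r1 → mem[0x77]=0x67, sp=0x77
body[0] add  r0, r1, #2 → r0=0x69
body[1] sub  r3, r5, r6 → r3=0x54
body[2] add  r4, r4, #58 → r4=0xdf
body[3] sub  r3, r0, #9 → r3=0x60
body[4] add  r1, r6, #3 → r1=0x26
epilogue: pop r1=0x67, sp=0x78
prologue pushed ['r1'] at ['0x77']

MEM = 0x67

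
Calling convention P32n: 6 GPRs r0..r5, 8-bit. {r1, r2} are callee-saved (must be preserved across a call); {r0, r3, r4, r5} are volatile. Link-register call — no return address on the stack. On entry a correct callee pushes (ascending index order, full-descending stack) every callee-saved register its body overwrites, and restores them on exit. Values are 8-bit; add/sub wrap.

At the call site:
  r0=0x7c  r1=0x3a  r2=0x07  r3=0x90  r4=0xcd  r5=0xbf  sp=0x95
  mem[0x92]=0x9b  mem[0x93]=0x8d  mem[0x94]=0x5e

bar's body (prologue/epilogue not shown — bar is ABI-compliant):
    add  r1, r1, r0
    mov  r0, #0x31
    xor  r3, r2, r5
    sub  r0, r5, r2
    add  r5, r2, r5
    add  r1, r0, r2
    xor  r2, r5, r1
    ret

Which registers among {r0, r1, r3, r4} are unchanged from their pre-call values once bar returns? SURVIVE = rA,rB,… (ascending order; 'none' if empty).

prologue: push r1 → mem[0x94]=0x3a, sp=0x94
prologue: push r2 → mem[0x93]=0x07, sp=0x93
body[0] add  r1, r1, r0 → r1=0xb6
body[1] mov  r0, #0x31 → r0=0x31
body[2] xor  r3, r2, r5 → r3=0xb8
body[3] sub  r0, r5, r2 → r0=0xb8
body[4] add  r5, r2, r5 → r5=0xc6
body[5] add  r1, r0, r2 → r1=0xbf
body[6] xor  r2, r5, r1 → r2=0x79
epilogue: pop r2=0x07, sp=0x94
epilogue: pop r1=0x3a, sp=0x95
r0: caller-saved, written=True
r1: callee-saved, written=True
r3: caller-saved, written=True
r4: caller-saved, written=False

SURVIVE = r1,r4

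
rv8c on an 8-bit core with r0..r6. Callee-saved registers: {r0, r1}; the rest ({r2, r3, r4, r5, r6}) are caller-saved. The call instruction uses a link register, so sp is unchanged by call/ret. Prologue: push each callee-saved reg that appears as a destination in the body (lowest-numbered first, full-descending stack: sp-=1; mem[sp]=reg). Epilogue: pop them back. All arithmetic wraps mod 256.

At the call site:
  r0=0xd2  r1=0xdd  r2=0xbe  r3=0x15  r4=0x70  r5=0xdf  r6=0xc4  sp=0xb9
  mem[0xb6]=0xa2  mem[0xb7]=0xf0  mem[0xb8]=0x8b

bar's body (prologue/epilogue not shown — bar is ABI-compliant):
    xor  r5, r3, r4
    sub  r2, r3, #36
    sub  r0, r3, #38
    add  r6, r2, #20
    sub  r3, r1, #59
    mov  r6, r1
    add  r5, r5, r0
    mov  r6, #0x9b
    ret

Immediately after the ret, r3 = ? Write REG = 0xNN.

REG = 0xa2

prologue: push r0 → mem[0xb8]=0xd2, sp=0xb8
body[0] xor  r5, r3, r4 → r5=0x65
body[1] sub  r2, r3, #36 → r2=0xf1
body[2] sub  r0, r3, #38 → r0=0xef
body[3] add  r6, r2, #20 → r6=0x05
body[4] sub  r3, r1, #59 → r3=0xa2
body[5] mov  r6, r1 → r6=0xdd
body[6] add  r5, r5, r0 → r5=0x54
body[7] mov  r6, #0x9b → r6=0x9b
epilogue: pop r0=0xd2, sp=0xb9
r3 is caller-saved → body value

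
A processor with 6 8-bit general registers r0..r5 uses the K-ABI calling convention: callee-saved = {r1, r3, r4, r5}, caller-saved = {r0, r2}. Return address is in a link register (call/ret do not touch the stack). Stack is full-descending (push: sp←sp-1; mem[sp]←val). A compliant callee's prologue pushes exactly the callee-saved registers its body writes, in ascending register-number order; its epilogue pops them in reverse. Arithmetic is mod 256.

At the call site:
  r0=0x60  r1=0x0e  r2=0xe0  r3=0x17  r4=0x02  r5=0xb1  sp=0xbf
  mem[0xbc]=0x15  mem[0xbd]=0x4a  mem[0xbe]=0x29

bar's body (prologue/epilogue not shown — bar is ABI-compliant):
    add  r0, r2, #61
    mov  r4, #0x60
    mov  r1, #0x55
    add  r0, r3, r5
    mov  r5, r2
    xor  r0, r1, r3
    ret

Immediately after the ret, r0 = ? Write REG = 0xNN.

REG = 0x42

prologue: push r1 → mem[0xbe]=0x0e, sp=0xbe
prologue: push r4 → mem[0xbd]=0x02, sp=0xbd
prologue: push r5 → mem[0xbc]=0xb1, sp=0xbc
body[0] add  r0, r2, #61 → r0=0x1d
body[1] mov  r4, #0x60 → r4=0x60
body[2] mov  r1, #0x55 → r1=0x55
body[3] add  r0, r3, r5 → r0=0xc8
body[4] mov  r5, r2 → r5=0xe0
body[5] xor  r0, r1, r3 → r0=0x42
epilogue: pop r5=0xb1, sp=0xbd
epilogue: pop r4=0x02, sp=0xbe
epilogue: pop r1=0x0e, sp=0xbf
r0 is caller-saved → body value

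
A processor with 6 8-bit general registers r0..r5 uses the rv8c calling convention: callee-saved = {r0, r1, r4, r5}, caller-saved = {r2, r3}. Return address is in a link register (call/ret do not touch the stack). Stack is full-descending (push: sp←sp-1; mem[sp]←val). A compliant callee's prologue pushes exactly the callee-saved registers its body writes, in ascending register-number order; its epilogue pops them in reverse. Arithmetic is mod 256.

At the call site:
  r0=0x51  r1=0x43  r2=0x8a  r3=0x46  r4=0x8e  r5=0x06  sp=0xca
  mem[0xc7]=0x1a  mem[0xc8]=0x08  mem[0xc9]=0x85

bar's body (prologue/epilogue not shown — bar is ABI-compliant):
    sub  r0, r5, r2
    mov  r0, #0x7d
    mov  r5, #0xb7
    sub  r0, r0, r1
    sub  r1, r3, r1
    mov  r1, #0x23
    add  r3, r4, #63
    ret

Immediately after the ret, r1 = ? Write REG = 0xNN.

REG = 0x43

prologue: push r0 -> mem[0xc9]=0x51, sp=0xc9
prologue: push r1 -> mem[0xc8]=0x43, sp=0xc8
prologue: push r5 -> mem[0xc7]=0x06, sp=0xc7
body[0] sub  r0, r5, r2 -> r0=0x7c
body[1] mov  r0, #0x7d -> r0=0x7d
body[2] mov  r5, #0xb7 -> r5=0xb7
body[3] sub  r0, r0, r1 -> r0=0x3a
body[4] sub  r1, r3, r1 -> r1=0x03
body[5] mov  r1, #0x23 -> r1=0x23
body[6] add  r3, r4, #63 -> r3=0xcd
epilogue: pop r5=0x06, sp=0xc8
epilogue: pop r1=0x43, sp=0xc9
epilogue: pop r0=0x51, sp=0xca
r1 is callee-saved -> restored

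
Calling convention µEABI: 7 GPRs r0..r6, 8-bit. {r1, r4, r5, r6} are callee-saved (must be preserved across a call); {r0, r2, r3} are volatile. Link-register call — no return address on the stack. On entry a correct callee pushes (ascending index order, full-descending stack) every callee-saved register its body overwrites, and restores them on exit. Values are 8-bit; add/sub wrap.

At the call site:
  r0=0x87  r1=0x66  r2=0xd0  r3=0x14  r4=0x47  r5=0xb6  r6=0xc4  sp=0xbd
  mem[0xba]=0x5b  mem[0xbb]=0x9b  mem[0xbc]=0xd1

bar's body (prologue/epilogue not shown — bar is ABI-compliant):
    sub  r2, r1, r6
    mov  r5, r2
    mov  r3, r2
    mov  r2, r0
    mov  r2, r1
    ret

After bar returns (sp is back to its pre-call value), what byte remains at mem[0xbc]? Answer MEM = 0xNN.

prologue: push r5 → mem[0xbc]=0xb6, sp=0xbc
body[0] sub  r2, r1, r6 → r2=0xa2
body[1] mov  r5, r2 → r5=0xa2
body[2] mov  r3, r2 → r3=0xa2
body[3] mov  r2, r0 → r2=0x87
body[4] mov  r2, r1 → r2=0x66
epilogue: pop r5=0xb6, sp=0xbd
prologue pushed ['r5'] at ['0xbc']

MEM = 0xb6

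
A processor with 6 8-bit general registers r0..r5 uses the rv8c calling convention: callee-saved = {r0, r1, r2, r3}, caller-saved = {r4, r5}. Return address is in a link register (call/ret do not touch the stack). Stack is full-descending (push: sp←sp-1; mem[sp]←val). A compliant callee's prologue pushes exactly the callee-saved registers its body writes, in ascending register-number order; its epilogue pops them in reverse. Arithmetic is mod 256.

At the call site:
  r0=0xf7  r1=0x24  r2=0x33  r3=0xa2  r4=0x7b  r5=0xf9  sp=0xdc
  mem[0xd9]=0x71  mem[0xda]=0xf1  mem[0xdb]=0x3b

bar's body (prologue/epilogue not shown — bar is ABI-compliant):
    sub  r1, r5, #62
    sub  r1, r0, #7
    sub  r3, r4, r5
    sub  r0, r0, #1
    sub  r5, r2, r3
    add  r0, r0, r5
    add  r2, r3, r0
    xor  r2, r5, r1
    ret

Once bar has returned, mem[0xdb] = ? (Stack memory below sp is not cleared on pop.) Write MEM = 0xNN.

MEM = 0xf7

prologue: push r0 -> mem[0xdb]=0xf7, sp=0xdb
prologue: push r1 -> mem[0xda]=0x24, sp=0xda
prologue: push r2 -> mem[0xd9]=0x33, sp=0xd9
prologue: push r3 -> mem[0xd8]=0xa2, sp=0xd8
body[0] sub  r1, r5, #62 -> r1=0xbb
body[1] sub  r1, r0, #7 -> r1=0xf0
body[2] sub  r3, r4, r5 -> r3=0x82
body[3] sub  r0, r0, #1 -> r0=0xf6
body[4] sub  r5, r2, r3 -> r5=0xb1
body[5] add  r0, r0, r5 -> r0=0xa7
body[6] add  r2, r3, r0 -> r2=0x29
body[7] xor  r2, r5, r1 -> r2=0x41
epilogue: pop r3=0xa2, sp=0xd9
epilogue: pop r2=0x33, sp=0xda
epilogue: pop r1=0x24, sp=0xdb
epilogue: pop r0=0xf7, sp=0xdc
prologue pushed ['r0', 'r1', 'r2', 'r3'] at ['0xdb', '0xda', '0xd9', '0xd8']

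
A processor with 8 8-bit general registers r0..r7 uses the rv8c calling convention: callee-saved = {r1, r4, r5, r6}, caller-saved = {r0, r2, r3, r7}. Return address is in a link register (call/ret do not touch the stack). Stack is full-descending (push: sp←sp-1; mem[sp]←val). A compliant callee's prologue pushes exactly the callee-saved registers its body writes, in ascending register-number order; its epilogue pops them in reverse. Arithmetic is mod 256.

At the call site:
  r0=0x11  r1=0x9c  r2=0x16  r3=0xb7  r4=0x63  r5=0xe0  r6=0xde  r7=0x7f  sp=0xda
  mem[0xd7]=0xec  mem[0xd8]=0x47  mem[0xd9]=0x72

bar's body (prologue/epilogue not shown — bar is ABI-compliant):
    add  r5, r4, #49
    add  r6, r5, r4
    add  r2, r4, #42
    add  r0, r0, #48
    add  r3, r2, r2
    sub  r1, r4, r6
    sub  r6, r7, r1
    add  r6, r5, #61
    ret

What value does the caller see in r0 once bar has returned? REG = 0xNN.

REG = 0x41

prologue: push r1 -> mem[0xd9]=0x9c, sp=0xd9
prologue: push r5 -> mem[0xd8]=0xe0, sp=0xd8
prologue: push r6 -> mem[0xd7]=0xde, sp=0xd7
body[0] add  r5, r4, #49 -> r5=0x94
body[1] add  r6, r5, r4 -> r6=0xf7
body[2] add  r2, r4, #42 -> r2=0x8d
body[3] add  r0, r0, #48 -> r0=0x41
body[4] add  r3, r2, r2 -> r3=0x1a
body[5] sub  r1, r4, r6 -> r1=0x6c
body[6] sub  r6, r7, r1 -> r6=0x13
body[7] add  r6, r5, #61 -> r6=0xd1
epilogue: pop r6=0xde, sp=0xd8
epilogue: pop r5=0xe0, sp=0xd9
epilogue: pop r1=0x9c, sp=0xda
r0 is caller-saved -> body value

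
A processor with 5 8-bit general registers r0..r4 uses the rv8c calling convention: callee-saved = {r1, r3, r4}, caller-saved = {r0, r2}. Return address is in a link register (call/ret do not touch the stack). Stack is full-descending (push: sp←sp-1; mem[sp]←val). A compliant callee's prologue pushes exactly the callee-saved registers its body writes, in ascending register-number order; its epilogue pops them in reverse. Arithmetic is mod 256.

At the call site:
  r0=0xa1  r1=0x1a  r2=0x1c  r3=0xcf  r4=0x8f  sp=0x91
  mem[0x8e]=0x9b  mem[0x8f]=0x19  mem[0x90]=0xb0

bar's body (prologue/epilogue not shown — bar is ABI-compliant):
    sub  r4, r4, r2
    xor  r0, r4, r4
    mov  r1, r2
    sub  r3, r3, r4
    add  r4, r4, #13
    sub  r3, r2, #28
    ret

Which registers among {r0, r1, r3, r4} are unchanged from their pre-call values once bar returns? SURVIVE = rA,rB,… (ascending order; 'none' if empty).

SURVIVE = r1,r3,r4

prologue: push r1 → mem[0x90]=0x1a, sp=0x90
prologue: push r3 → mem[0x8f]=0xcf, sp=0x8f
prologue: push r4 → mem[0x8e]=0x8f, sp=0x8e
body[0] sub  r4, r4, r2 → r4=0x73
body[1] xor  r0, r4, r4 → r0=0x00
body[2] mov  r1, r2 → r1=0x1c
body[3] sub  r3, r3, r4 → r3=0x5c
body[4] add  r4, r4, #13 → r4=0x80
body[5] sub  r3, r2, #28 → r3=0x00
epilogue: pop r4=0x8f, sp=0x8f
epilogue: pop r3=0xcf, sp=0x90
epilogue: pop r1=0x1a, sp=0x91
r0: caller-saved, written=True
r1: callee-saved, written=True
r3: callee-saved, written=True
r4: callee-saved, written=True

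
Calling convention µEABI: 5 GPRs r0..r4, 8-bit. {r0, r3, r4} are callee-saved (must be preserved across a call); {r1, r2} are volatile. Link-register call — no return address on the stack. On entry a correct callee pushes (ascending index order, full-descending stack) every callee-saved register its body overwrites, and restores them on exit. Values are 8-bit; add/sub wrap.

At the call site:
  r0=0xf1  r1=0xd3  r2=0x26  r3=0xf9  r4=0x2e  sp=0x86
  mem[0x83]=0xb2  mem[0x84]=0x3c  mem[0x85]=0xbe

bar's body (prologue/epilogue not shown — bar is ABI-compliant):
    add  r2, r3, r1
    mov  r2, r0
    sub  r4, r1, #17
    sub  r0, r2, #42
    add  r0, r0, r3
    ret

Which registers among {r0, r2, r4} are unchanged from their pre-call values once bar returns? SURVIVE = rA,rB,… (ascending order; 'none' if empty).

prologue: push r0 -> mem[0x85]=0xf1, sp=0x85
prologue: push r4 -> mem[0x84]=0x2e, sp=0x84
body[0] add  r2, r3, r1 -> r2=0xcc
body[1] mov  r2, r0 -> r2=0xf1
body[2] sub  r4, r1, #17 -> r4=0xc2
body[3] sub  r0, r2, #42 -> r0=0xc7
body[4] add  r0, r0, r3 -> r0=0xc0
epilogue: pop r4=0x2e, sp=0x85
epilogue: pop r0=0xf1, sp=0x86
r0: callee-saved, written=True
r2: caller-saved, written=True
r4: callee-saved, written=True

SURVIVE = r0,r4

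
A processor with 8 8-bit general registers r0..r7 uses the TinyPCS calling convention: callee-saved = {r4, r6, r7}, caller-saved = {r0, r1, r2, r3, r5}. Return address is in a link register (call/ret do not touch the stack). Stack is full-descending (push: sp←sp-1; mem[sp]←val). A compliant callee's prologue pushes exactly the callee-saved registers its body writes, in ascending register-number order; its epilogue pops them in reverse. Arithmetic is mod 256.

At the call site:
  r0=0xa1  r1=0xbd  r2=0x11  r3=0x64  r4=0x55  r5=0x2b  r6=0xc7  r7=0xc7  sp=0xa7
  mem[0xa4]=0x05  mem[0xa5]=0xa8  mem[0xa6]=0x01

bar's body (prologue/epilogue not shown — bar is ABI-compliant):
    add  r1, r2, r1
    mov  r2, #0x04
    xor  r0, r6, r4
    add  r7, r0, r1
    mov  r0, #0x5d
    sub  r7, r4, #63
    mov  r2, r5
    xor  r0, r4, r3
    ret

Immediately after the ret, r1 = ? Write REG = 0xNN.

REG = 0xce

prologue: push r7 -> mem[0xa6]=0xc7, sp=0xa6
body[0] add  r1, r2, r1 -> r1=0xce
body[1] mov  r2, #0x04 -> r2=0x04
body[2] xor  r0, r6, r4 -> r0=0x92
body[3] add  r7, r0, r1 -> r7=0x60
body[4] mov  r0, #0x5d -> r0=0x5d
body[5] sub  r7, r4, #63 -> r7=0x16
body[6] mov  r2, r5 -> r2=0x2b
body[7] xor  r0, r4, r3 -> r0=0x31
epilogue: pop r7=0xc7, sp=0xa7
r1 is caller-saved -> body value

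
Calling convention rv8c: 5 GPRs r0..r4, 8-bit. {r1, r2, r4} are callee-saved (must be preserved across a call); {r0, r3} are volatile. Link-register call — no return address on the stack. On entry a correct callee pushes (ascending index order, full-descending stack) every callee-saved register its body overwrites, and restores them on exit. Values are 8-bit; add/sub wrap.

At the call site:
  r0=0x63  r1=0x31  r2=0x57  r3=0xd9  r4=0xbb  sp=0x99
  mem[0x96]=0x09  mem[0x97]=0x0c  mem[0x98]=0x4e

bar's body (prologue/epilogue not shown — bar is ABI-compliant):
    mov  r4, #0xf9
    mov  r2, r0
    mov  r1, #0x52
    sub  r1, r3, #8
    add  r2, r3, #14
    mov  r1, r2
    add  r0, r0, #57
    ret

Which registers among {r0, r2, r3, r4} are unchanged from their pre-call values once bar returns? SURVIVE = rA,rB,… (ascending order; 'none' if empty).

prologue: push r1 → mem[0x98]=0x31, sp=0x98
prologue: push r2 → mem[0x97]=0x57, sp=0x97
prologue: push r4 → mem[0x96]=0xbb, sp=0x96
body[0] mov  r4, #0xf9 → r4=0xf9
body[1] mov  r2, r0 → r2=0x63
body[2] mov  r1, #0x52 → r1=0x52
body[3] sub  r1, r3, #8 → r1=0xd1
body[4] add  r2, r3, #14 → r2=0xe7
body[5] mov  r1, r2 → r1=0xe7
body[6] add  r0, r0, #57 → r0=0x9c
epilogue: pop r4=0xbb, sp=0x97
epilogue: pop r2=0x57, sp=0x98
epilogue: pop r1=0x31, sp=0x99
r0: caller-saved, written=True
r2: callee-saved, written=True
r3: caller-saved, written=False
r4: callee-saved, written=True

SURVIVE = r2,r3,r4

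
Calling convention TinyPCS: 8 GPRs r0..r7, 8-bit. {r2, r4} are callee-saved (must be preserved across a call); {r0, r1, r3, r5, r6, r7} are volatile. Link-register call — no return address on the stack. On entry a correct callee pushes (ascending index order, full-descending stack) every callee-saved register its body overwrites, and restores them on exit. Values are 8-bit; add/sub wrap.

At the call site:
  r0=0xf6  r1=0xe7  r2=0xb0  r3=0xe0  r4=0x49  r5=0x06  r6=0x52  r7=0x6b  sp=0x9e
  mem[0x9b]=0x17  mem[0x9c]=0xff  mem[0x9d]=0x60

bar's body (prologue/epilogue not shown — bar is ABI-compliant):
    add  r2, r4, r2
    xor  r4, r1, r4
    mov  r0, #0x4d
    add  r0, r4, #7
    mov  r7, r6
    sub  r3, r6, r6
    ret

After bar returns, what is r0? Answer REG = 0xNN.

REG = 0xb5

prologue: push r2 -> mem[0x9d]=0xb0, sp=0x9d
prologue: push r4 -> mem[0x9c]=0x49, sp=0x9c
body[0] add  r2, r4, r2 -> r2=0xf9
body[1] xor  r4, r1, r4 -> r4=0xae
body[2] mov  r0, #0x4d -> r0=0x4d
body[3] add  r0, r4, #7 -> r0=0xb5
body[4] mov  r7, r6 -> r7=0x52
body[5] sub  r3, r6, r6 -> r3=0x00
epilogue: pop r4=0x49, sp=0x9d
epilogue: pop r2=0xb0, sp=0x9e
r0 is caller-saved -> body value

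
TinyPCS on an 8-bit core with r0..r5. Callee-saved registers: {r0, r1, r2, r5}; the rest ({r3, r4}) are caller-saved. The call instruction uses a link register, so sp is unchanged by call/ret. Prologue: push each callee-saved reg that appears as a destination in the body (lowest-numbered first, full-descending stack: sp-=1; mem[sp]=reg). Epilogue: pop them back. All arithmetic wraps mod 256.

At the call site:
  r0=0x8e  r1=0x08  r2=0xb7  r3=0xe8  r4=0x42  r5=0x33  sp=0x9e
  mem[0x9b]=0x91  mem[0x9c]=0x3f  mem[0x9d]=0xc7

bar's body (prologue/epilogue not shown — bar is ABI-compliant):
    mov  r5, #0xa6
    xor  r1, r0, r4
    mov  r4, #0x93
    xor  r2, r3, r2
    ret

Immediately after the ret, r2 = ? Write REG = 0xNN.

prologue: push r1 → mem[0x9d]=0x08, sp=0x9d
prologue: push r2 → mem[0x9c]=0xb7, sp=0x9c
prologue: push r5 → mem[0x9b]=0x33, sp=0x9b
body[0] mov  r5, #0xa6 → r5=0xa6
body[1] xor  r1, r0, r4 → r1=0xcc
body[2] mov  r4, #0x93 → r4=0x93
body[3] xor  r2, r3, r2 → r2=0x5f
epilogue: pop r5=0x33, sp=0x9c
epilogue: pop r2=0xb7, sp=0x9d
epilogue: pop r1=0x08, sp=0x9e
r2 is callee-saved → restored

REG = 0xb7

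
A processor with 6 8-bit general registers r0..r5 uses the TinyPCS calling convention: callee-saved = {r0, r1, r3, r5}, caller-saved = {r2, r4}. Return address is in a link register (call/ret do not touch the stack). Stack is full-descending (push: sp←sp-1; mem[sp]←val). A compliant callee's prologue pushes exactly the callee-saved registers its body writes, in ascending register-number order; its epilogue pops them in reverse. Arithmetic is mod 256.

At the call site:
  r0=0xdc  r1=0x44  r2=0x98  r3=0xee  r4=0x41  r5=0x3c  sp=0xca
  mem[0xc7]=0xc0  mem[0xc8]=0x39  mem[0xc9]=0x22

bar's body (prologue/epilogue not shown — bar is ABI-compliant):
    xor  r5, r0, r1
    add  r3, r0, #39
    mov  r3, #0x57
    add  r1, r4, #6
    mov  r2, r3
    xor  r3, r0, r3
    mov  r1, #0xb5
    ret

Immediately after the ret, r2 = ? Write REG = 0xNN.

prologue: push r1 → mem[0xc9]=0x44, sp=0xc9
prologue: push r3 → mem[0xc8]=0xee, sp=0xc8
prologue: push r5 → mem[0xc7]=0x3c, sp=0xc7
body[0] xor  r5, r0, r1 → r5=0x98
body[1] add  r3, r0, #39 → r3=0x03
body[2] mov  r3, #0x57 → r3=0x57
body[3] add  r1, r4, #6 → r1=0x47
body[4] mov  r2, r3 → r2=0x57
body[5] xor  r3, r0, r3 → r3=0x8b
body[6] mov  r1, #0xb5 → r1=0xb5
epilogue: pop r5=0x3c, sp=0xc8
epilogue: pop r3=0xee, sp=0xc9
epilogue: pop r1=0x44, sp=0xca
r2 is caller-saved → body value

REG = 0x57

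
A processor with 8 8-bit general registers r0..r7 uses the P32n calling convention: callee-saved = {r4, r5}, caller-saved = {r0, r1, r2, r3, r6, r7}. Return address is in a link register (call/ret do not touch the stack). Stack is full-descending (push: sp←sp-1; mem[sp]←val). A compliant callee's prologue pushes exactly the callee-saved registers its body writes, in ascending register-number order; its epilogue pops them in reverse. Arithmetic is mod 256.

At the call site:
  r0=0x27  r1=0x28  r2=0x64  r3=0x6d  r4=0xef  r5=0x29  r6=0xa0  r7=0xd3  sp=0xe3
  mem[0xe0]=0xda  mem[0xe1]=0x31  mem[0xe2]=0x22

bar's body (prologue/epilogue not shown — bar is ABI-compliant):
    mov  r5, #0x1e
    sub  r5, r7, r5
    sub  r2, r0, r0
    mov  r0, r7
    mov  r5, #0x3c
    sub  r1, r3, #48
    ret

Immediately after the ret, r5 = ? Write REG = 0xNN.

REG = 0x29

prologue: push r5 → mem[0xe2]=0x29, sp=0xe2
body[0] mov  r5, #0x1e → r5=0x1e
body[1] sub  r5, r7, r5 → r5=0xb5
body[2] sub  r2, r0, r0 → r2=0x00
body[3] mov  r0, r7 → r0=0xd3
body[4] mov  r5, #0x3c → r5=0x3c
body[5] sub  r1, r3, #48 → r1=0x3d
epilogue: pop r5=0x29, sp=0xe3
r5 is callee-saved → restored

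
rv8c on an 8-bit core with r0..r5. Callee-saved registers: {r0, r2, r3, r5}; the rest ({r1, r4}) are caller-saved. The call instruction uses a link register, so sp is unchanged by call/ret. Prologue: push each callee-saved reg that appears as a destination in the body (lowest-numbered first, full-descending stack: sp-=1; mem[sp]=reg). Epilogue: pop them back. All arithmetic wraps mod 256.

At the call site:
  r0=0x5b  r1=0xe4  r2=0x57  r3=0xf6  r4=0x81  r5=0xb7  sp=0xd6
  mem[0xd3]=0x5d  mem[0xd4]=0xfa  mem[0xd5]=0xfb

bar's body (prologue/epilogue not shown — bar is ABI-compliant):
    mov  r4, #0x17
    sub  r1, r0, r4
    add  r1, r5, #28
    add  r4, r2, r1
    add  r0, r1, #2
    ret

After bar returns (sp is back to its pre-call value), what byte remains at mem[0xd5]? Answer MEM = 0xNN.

prologue: push r0 -> mem[0xd5]=0x5b, sp=0xd5
body[0] mov  r4, #0x17 -> r4=0x17
body[1] sub  r1, r0, r4 -> r1=0x44
body[2] add  r1, r5, #28 -> r1=0xd3
body[3] add  r4, r2, r1 -> r4=0x2a
body[4] add  r0, r1, #2 -> r0=0xd5
epilogue: pop r0=0x5b, sp=0xd6
prologue pushed ['r0'] at ['0xd5']

MEM = 0x5b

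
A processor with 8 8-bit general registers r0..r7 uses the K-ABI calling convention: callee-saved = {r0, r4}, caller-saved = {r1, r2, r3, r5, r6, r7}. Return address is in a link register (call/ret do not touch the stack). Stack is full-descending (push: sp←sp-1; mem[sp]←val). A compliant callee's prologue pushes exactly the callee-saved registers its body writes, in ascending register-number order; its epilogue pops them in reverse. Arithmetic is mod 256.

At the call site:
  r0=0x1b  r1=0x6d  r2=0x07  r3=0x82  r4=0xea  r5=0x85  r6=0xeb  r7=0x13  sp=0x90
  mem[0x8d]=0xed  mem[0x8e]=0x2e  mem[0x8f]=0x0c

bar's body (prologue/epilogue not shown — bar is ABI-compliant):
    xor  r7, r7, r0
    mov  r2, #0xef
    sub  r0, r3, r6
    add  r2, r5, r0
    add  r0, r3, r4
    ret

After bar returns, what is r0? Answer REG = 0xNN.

prologue: push r0 → mem[0x8f]=0x1b, sp=0x8f
body[0] xor  r7, r7, r0 → r7=0x08
body[1] mov  r2, #0xef → r2=0xef
body[2] sub  r0, r3, r6 → r0=0x97
body[3] add  r2, r5, r0 → r2=0x1c
body[4] add  r0, r3, r4 → r0=0x6c
epilogue: pop r0=0x1b, sp=0x90
r0 is callee-saved → restored

REG = 0x1b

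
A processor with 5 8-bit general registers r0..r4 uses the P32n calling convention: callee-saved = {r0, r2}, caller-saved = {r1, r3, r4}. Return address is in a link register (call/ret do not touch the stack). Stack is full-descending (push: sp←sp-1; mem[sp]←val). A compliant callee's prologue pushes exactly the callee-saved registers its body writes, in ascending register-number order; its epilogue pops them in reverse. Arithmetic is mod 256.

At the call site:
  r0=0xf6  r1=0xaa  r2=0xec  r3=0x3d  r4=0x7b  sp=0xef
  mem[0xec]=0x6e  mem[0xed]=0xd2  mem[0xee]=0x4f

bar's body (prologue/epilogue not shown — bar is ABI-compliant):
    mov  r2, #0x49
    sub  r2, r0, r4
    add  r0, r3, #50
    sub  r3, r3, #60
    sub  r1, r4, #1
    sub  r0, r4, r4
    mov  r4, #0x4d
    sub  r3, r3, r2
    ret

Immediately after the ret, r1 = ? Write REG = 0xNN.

prologue: push r0 -> mem[0xee]=0xf6, sp=0xee
prologue: push r2 -> mem[0xed]=0xec, sp=0xed
body[0] mov  r2, #0x49 -> r2=0x49
body[1] sub  r2, r0, r4 -> r2=0x7b
body[2] add  r0, r3, #50 -> r0=0x6f
body[3] sub  r3, r3, #60 -> r3=0x01
body[4] sub  r1, r4, #1 -> r1=0x7a
body[5] sub  r0, r4, r4 -> r0=0x00
body[6] mov  r4, #0x4d -> r4=0x4d
body[7] sub  r3, r3, r2 -> r3=0x86
epilogue: pop r2=0xec, sp=0xee
epilogue: pop r0=0xf6, sp=0xef
r1 is caller-saved -> body value

REG = 0x7a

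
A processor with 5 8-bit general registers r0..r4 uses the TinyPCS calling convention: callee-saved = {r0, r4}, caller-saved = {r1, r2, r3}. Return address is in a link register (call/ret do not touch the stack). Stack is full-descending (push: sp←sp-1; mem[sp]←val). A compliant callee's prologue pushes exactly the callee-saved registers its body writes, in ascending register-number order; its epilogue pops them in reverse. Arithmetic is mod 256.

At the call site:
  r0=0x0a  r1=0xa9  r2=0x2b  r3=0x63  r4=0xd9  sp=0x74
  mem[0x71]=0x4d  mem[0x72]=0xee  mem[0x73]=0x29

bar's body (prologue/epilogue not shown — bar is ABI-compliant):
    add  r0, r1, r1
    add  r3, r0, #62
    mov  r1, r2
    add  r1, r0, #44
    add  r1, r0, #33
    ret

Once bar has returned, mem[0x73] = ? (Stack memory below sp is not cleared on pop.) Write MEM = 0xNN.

prologue: push r0 → mem[0x73]=0x0a, sp=0x73
body[0] add  r0, r1, r1 → r0=0x52
body[1] add  r3, r0, #62 → r3=0x90
body[2] mov  r1, r2 → r1=0x2b
body[3] add  r1, r0, #44 → r1=0x7e
body[4] add  r1, r0, #33 → r1=0x73
epilogue: pop r0=0x0a, sp=0x74
prologue pushed ['r0'] at ['0x73']

MEM = 0x0a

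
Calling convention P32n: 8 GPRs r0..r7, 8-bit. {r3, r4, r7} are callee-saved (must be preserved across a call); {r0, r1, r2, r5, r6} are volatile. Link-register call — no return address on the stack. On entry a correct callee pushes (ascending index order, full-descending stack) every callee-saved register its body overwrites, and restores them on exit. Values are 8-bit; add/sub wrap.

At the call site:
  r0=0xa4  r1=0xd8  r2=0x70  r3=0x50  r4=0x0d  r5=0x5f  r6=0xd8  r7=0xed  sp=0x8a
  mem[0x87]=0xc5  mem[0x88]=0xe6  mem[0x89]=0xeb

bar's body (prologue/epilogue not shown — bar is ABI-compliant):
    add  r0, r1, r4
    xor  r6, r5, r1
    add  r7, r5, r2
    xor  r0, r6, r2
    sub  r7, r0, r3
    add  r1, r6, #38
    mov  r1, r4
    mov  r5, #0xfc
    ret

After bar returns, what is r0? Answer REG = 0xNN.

prologue: push r7 → mem[0x89]=0xed, sp=0x89
body[0] add  r0, r1, r4 → r0=0xe5
body[1] xor  r6, r5, r1 → r6=0x87
body[2] add  r7, r5, r2 → r7=0xcf
body[3] xor  r0, r6, r2 → r0=0xf7
body[4] sub  r7, r0, r3 → r7=0xa7
body[5] add  r1, r6, #38 → r1=0xad
body[6] mov  r1, r4 → r1=0x0d
body[7] mov  r5, #0xfc → r5=0xfc
epilogue: pop r7=0xed, sp=0x8a
r0 is caller-saved → body value

REG = 0xf7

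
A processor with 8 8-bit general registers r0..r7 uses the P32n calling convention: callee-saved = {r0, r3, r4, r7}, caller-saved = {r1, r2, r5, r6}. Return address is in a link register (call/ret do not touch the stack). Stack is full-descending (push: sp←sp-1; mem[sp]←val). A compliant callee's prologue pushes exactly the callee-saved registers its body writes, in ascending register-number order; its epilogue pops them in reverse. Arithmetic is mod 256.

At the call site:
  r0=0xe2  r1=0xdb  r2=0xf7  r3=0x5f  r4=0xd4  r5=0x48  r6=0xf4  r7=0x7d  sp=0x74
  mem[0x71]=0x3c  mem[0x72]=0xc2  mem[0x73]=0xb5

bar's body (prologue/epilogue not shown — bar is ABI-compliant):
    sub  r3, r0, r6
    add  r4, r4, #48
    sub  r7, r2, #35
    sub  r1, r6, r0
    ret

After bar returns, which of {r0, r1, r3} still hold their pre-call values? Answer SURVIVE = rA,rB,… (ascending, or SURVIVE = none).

prologue: push r3 → mem[0x73]=0x5f, sp=0x73
prologue: push r4 → mem[0x72]=0xd4, sp=0x72
prologue: push r7 → mem[0x71]=0x7d, sp=0x71
body[0] sub  r3, r0, r6 → r3=0xee
body[1] add  r4, r4, #48 → r4=0x04
body[2] sub  r7, r2, #35 → r7=0xd4
body[3] sub  r1, r6, r0 → r1=0x12
epilogue: pop r7=0x7d, sp=0x72
epilogue: pop r4=0xd4, sp=0x73
epilogue: pop r3=0x5f, sp=0x74
r0: callee-saved, written=False
r1: caller-saved, written=True
r3: callee-saved, written=True

SURVIVE = r0,r3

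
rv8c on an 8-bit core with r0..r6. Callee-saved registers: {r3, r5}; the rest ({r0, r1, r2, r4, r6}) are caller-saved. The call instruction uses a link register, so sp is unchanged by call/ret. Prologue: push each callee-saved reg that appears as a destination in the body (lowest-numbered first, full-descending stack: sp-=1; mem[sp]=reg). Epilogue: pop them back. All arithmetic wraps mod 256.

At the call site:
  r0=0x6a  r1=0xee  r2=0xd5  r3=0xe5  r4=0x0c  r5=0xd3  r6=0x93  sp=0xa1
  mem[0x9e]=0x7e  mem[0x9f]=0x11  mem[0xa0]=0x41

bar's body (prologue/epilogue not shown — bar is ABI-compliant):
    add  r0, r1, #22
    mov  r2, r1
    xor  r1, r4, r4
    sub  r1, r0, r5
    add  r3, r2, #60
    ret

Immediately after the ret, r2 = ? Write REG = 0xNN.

prologue: push r3 -> mem[0xa0]=0xe5, sp=0xa0
body[0] add  r0, r1, #22 -> r0=0x04
body[1] mov  r2, r1 -> r2=0xee
body[2] xor  r1, r4, r4 -> r1=0x00
body[3] sub  r1, r0, r5 -> r1=0x31
body[4] add  r3, r2, #60 -> r3=0x2a
epilogue: pop r3=0xe5, sp=0xa1
r2 is caller-saved -> body value

REG = 0xee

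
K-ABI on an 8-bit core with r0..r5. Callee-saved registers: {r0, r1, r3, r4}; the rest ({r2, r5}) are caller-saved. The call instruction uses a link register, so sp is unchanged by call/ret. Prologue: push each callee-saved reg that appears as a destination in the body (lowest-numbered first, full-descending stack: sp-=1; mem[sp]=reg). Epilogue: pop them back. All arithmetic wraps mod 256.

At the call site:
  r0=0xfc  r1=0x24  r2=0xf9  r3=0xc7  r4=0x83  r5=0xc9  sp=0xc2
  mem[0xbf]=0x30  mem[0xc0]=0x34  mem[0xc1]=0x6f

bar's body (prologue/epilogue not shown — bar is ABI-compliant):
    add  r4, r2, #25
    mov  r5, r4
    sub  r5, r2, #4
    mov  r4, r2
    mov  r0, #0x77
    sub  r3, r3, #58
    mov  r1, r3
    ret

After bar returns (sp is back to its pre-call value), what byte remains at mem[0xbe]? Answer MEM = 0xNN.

prologue: push r0 → mem[0xc1]=0xfc, sp=0xc1
prologue: push r1 → mem[0xc0]=0x24, sp=0xc0
prologue: push r3 → mem[0xbf]=0xc7, sp=0xbf
prologue: push r4 → mem[0xbe]=0x83, sp=0xbe
body[0] add  r4, r2, #25 → r4=0x12
body[1] mov  r5, r4 → r5=0x12
body[2] sub  r5, r2, #4 → r5=0xf5
body[3] mov  r4, r2 → r4=0xf9
body[4] mov  r0, #0x77 → r0=0x77
body[5] sub  r3, r3, #58 → r3=0x8d
body[6] mov  r1, r3 → r1=0x8d
epilogue: pop r4=0x83, sp=0xbf
epilogue: pop r3=0xc7, sp=0xc0
epilogue: pop r1=0x24, sp=0xc1
epilogue: pop r0=0xfc, sp=0xc2
prologue pushed ['r0', 'r1', 'r3', 'r4'] at ['0xc1', '0xc0', '0xbf', '0xbe']

MEM = 0x83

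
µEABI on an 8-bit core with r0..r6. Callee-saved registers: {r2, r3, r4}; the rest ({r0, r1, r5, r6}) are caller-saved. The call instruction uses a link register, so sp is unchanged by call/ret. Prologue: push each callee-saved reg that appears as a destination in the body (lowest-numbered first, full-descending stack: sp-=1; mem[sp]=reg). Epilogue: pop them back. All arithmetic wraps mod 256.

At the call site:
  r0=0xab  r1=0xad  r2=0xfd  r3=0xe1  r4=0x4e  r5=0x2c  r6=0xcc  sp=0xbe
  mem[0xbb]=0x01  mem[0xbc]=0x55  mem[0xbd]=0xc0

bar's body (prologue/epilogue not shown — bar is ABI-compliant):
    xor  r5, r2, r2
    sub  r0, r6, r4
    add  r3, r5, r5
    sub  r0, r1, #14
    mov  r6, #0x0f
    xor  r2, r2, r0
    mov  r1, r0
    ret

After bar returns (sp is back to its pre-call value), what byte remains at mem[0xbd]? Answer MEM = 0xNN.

MEM = 0xfd

prologue: push r2 → mem[0xbd]=0xfd, sp=0xbd
prologue: push r3 → mem[0xbc]=0xe1, sp=0xbc
body[0] xor  r5, r2, r2 → r5=0x00
body[1] sub  r0, r6, r4 → r0=0x7e
body[2] add  r3, r5, r5 → r3=0x00
body[3] sub  r0, r1, #14 → r0=0x9f
body[4] mov  r6, #0x0f → r6=0x0f
body[5] xor  r2, r2, r0 → r2=0x62
body[6] mov  r1, r0 → r1=0x9f
epilogue: pop r3=0xe1, sp=0xbd
epilogue: pop r2=0xfd, sp=0xbe
prologue pushed ['r2', 'r3'] at ['0xbd', '0xbc']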